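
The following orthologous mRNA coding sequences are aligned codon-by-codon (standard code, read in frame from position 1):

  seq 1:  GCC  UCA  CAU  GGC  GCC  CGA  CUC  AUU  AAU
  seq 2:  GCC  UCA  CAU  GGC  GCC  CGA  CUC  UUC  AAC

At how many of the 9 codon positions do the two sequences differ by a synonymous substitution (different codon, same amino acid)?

Codon 1: GCC Ala / GCC Ala — identical.
Codon 2: UCA Ser / UCA Ser — identical.
Codon 3: CAU His / CAU His — identical.
Codon 4: GGC Gly / GGC Gly — identical.
Codon 5: GCC Ala / GCC Ala — identical.
Codon 6: CGA Arg / CGA Arg — identical.
Codon 7: CUC Leu / CUC Leu — identical.
Codon 8: AUU Ile / UUC Phe — nonsynonymous.
Codon 9: AAU Asn / AAC Asn — synonymous.
Synonymous differences: 1.

1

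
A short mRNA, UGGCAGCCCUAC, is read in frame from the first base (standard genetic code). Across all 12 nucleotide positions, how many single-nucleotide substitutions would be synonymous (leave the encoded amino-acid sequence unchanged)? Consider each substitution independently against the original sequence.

Codon 1 (UGG, Trp): 0 synonymous substitutions.
Codon 2 (CAG, Gln): 1 synonymous substitution.
Codon 3 (CCC, Pro): 3 synonymous substitutions.
Codon 4 (UAC, Tyr): 1 synonymous substitution.
Total: 0 + 1 + 3 + 1 = 5.

5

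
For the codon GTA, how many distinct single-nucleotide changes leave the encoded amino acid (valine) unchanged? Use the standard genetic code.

Position 1: none → 0 synonymous.
Position 2: none → 0 synonymous.
Position 3: GTT, GTC, GTG → 3 synonymous.
Total: 0 + 0 + 3 = 3.

3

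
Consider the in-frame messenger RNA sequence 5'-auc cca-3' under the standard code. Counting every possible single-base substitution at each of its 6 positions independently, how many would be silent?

Codon 1 (AUC, Ile): 2 synonymous substitutions.
Codon 2 (CCA, Pro): 3 synonymous substitutions.
Total: 2 + 3 = 5.

5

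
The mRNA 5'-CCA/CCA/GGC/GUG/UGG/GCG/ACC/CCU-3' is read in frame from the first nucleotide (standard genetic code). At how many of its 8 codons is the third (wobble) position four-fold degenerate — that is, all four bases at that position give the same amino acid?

Codon 1 CCA (Pro): third position 4-fold.
Codon 2 CCA (Pro): third position 4-fold.
Codon 3 GGC (Gly): third position 4-fold.
Codon 4 GUG (Val): third position 4-fold.
Codon 5 UGG (Trp): third position 1-fold.
Codon 6 GCG (Ala): third position 4-fold.
Codon 7 ACC (Thr): third position 4-fold.
Codon 8 CCU (Pro): third position 4-fold.
Four-fold degenerate third positions: 7.

7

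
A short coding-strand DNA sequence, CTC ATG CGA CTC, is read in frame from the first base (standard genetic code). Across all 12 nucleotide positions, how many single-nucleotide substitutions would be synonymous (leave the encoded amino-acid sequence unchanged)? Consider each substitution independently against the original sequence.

Codon 1 (CTC, Leu): 3 synonymous substitutions.
Codon 2 (ATG, Met): 0 synonymous substitutions.
Codon 3 (CGA, Arg): 4 synonymous substitutions.
Codon 4 (CTC, Leu): 3 synonymous substitutions.
Total: 3 + 0 + 4 + 3 = 10.

10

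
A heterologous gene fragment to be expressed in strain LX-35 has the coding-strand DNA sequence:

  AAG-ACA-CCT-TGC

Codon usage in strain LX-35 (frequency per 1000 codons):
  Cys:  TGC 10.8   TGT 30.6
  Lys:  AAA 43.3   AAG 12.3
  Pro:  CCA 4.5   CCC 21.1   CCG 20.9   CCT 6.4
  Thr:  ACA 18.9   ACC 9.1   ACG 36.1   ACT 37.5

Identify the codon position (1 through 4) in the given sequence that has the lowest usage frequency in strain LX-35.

3

Codon 1 AAG (Lys): 12.3 per 1000.
Codon 2 ACA (Thr): 18.9 per 1000.
Codon 3 CCT (Pro): 6.4 per 1000.
Codon 4 TGC (Cys): 10.8 per 1000.
Lowest frequency is 6.4 at codon 3.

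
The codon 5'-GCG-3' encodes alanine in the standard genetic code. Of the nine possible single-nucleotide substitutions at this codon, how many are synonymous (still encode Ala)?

Position 1: none → 0 synonymous.
Position 2: none → 0 synonymous.
Position 3: GCU, GCC, GCA → 3 synonymous.
Total: 0 + 0 + 3 = 3.

3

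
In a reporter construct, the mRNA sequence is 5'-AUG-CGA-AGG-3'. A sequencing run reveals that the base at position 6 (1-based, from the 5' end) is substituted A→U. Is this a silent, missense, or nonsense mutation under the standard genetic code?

Position 6 falls in codon 2: CGA → Arg.
After the substitution the codon is CGU → Arg.
Both encode Arg, so the change is synonymous.

silent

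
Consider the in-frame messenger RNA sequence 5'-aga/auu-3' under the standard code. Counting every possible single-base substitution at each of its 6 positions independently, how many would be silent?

4

Codon 1 (AGA, Arg): 2 synonymous substitutions.
Codon 2 (AUU, Ile): 2 synonymous substitutions.
Total: 2 + 2 = 4.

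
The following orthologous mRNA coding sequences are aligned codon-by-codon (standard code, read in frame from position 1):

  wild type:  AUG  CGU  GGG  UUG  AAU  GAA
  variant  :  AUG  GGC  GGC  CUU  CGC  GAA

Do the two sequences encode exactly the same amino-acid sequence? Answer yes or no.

Codon 1: AUG Met / AUG Met — identical.
Codon 2: CGU Arg / GGC Gly — nonsynonymous.
Codon 3: GGG Gly / GGC Gly — synonymous.
Codon 4: UUG Leu / CUU Leu — synonymous.
Codon 5: AAU Asn / CGC Arg — nonsynonymous.
Codon 6: GAA Glu / GAA Glu — identical.
Nonsynonymous differences: 2 → different protein.

no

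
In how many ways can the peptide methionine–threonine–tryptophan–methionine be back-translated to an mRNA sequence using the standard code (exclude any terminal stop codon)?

Met: 1 codon.
Thr: 4 codons.
Trp: 1 codon.
Met: 1 codon.
1 × 4 × 1 × 1 = 4.

4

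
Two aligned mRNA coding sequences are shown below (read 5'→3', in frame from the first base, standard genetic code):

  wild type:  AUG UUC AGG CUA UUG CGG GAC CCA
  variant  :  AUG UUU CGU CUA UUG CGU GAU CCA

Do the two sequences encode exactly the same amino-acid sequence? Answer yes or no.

Codon 1: AUG Met / AUG Met — identical.
Codon 2: UUC Phe / UUU Phe — synonymous.
Codon 3: AGG Arg / CGU Arg — synonymous.
Codon 4: CUA Leu / CUA Leu — identical.
Codon 5: UUG Leu / UUG Leu — identical.
Codon 6: CGG Arg / CGU Arg — synonymous.
Codon 7: GAC Asp / GAU Asp — synonymous.
Codon 8: CCA Pro / CCA Pro — identical.
Nonsynonymous differences: 0 → same protein.

yes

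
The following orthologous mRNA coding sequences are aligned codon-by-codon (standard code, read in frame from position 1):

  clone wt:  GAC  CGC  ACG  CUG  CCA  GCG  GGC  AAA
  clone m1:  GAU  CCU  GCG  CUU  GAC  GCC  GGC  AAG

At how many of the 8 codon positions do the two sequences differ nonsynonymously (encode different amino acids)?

Codon 1: GAC Asp / GAU Asp — synonymous.
Codon 2: CGC Arg / CCU Pro — nonsynonymous.
Codon 3: ACG Thr / GCG Ala — nonsynonymous.
Codon 4: CUG Leu / CUU Leu — synonymous.
Codon 5: CCA Pro / GAC Asp — nonsynonymous.
Codon 6: GCG Ala / GCC Ala — synonymous.
Codon 7: GGC Gly / GGC Gly — identical.
Codon 8: AAA Lys / AAG Lys — synonymous.
Nonsynonymous differences: 3.

3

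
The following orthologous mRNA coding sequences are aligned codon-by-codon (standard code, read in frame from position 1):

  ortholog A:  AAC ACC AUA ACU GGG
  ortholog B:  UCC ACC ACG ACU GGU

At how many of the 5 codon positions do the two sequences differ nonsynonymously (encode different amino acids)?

Codon 1: AAC Asn / UCC Ser — nonsynonymous.
Codon 2: ACC Thr / ACC Thr — identical.
Codon 3: AUA Ile / ACG Thr — nonsynonymous.
Codon 4: ACU Thr / ACU Thr — identical.
Codon 5: GGG Gly / GGU Gly — synonymous.
Nonsynonymous differences: 2.

2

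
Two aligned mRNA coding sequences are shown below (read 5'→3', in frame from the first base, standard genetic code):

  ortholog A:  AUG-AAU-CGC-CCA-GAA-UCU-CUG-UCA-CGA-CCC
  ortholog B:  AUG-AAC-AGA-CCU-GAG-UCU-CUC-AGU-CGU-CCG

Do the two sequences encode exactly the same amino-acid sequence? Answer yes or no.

Codon 1: AUG Met / AUG Met — identical.
Codon 2: AAU Asn / AAC Asn — synonymous.
Codon 3: CGC Arg / AGA Arg — synonymous.
Codon 4: CCA Pro / CCU Pro — synonymous.
Codon 5: GAA Glu / GAG Glu — synonymous.
Codon 6: UCU Ser / UCU Ser — identical.
Codon 7: CUG Leu / CUC Leu — synonymous.
Codon 8: UCA Ser / AGU Ser — synonymous.
Codon 9: CGA Arg / CGU Arg — synonymous.
Codon 10: CCC Pro / CCG Pro — synonymous.
Nonsynonymous differences: 0 → same protein.

yes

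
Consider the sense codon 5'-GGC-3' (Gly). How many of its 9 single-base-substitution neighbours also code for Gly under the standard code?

Position 1: none → 0 synonymous.
Position 2: none → 0 synonymous.
Position 3: GGU, GGA, GGG → 3 synonymous.
Total: 0 + 0 + 3 = 3.

3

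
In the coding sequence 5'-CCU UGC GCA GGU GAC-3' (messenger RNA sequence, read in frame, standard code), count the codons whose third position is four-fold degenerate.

Codon 1 CCU (Pro): third position 4-fold.
Codon 2 UGC (Cys): third position 2-fold.
Codon 3 GCA (Ala): third position 4-fold.
Codon 4 GGU (Gly): third position 4-fold.
Codon 5 GAC (Asp): third position 2-fold.
Four-fold degenerate third positions: 3.

3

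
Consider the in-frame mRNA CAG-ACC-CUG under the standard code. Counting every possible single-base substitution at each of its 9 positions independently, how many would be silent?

Codon 1 (CAG, Gln): 1 synonymous substitution.
Codon 2 (ACC, Thr): 3 synonymous substitutions.
Codon 3 (CUG, Leu): 4 synonymous substitutions.
Total: 1 + 3 + 4 = 8.

8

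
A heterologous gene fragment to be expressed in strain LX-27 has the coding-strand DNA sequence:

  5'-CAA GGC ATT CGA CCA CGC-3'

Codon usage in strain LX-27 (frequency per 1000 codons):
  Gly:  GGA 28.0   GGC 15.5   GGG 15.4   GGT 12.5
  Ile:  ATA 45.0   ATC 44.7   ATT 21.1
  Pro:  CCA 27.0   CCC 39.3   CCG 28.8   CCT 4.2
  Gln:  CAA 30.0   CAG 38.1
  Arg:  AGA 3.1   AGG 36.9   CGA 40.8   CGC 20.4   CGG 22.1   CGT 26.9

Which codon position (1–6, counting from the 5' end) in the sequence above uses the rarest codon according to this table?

Codon 1 CAA (Gln): 30.0 per 1000.
Codon 2 GGC (Gly): 15.5 per 1000.
Codon 3 ATT (Ile): 21.1 per 1000.
Codon 4 CGA (Arg): 40.8 per 1000.
Codon 5 CCA (Pro): 27.0 per 1000.
Codon 6 CGC (Arg): 20.4 per 1000.
Lowest frequency is 15.5 at codon 2.

2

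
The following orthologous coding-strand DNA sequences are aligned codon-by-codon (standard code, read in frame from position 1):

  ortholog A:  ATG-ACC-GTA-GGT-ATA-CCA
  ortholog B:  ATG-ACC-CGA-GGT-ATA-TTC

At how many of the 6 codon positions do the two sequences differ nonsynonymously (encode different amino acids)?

Codon 1: ATG Met / ATG Met — identical.
Codon 2: ACC Thr / ACC Thr — identical.
Codon 3: GTA Val / CGA Arg — nonsynonymous.
Codon 4: GGT Gly / GGT Gly — identical.
Codon 5: ATA Ile / ATA Ile — identical.
Codon 6: CCA Pro / TTC Phe — nonsynonymous.
Nonsynonymous differences: 2.

2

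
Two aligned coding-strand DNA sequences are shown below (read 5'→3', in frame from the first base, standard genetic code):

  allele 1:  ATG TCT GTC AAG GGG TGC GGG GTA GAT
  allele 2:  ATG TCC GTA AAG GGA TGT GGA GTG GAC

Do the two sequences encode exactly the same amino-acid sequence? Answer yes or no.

yes

Codon 1: ATG Met / ATG Met — identical.
Codon 2: TCT Ser / TCC Ser — synonymous.
Codon 3: GTC Val / GTA Val — synonymous.
Codon 4: AAG Lys / AAG Lys — identical.
Codon 5: GGG Gly / GGA Gly — synonymous.
Codon 6: TGC Cys / TGT Cys — synonymous.
Codon 7: GGG Gly / GGA Gly — synonymous.
Codon 8: GTA Val / GTG Val — synonymous.
Codon 9: GAT Asp / GAC Asp — synonymous.
Nonsynonymous differences: 0 → same protein.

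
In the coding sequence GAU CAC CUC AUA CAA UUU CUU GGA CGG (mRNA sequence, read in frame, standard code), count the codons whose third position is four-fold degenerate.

Codon 1 GAU (Asp): third position 2-fold.
Codon 2 CAC (His): third position 2-fold.
Codon 3 CUC (Leu): third position 4-fold.
Codon 4 AUA (Ile): third position 3-fold.
Codon 5 CAA (Gln): third position 2-fold.
Codon 6 UUU (Phe): third position 2-fold.
Codon 7 CUU (Leu): third position 4-fold.
Codon 8 GGA (Gly): third position 4-fold.
Codon 9 CGG (Arg): third position 4-fold.
Four-fold degenerate third positions: 4.

4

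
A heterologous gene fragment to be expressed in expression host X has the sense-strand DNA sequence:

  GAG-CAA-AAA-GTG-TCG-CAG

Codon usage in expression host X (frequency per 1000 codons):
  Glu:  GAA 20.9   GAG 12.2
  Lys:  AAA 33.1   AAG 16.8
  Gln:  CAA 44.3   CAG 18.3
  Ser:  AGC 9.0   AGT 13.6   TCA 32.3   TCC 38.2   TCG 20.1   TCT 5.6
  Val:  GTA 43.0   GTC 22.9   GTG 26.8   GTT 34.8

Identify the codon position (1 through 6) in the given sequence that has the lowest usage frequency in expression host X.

1

Codon 1 GAG (Glu): 12.2 per 1000.
Codon 2 CAA (Gln): 44.3 per 1000.
Codon 3 AAA (Lys): 33.1 per 1000.
Codon 4 GTG (Val): 26.8 per 1000.
Codon 5 TCG (Ser): 20.1 per 1000.
Codon 6 CAG (Gln): 18.3 per 1000.
Lowest frequency is 12.2 at codon 1.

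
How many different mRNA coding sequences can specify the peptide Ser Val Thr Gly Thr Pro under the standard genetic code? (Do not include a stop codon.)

6144

Ser: 6 codons.
Val: 4 codons.
Thr: 4 codons.
Gly: 4 codons.
Thr: 4 codons.
Pro: 4 codons.
6 × 4 × 4 × 4 × 4 × 4 = 6144.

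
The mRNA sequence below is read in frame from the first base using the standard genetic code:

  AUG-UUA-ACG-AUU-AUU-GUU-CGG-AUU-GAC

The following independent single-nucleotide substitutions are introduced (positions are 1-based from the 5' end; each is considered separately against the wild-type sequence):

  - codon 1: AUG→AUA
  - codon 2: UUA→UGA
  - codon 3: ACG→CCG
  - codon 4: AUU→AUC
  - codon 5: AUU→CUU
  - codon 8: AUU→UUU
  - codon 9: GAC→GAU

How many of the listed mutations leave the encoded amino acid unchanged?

Codon 1: AUG (Met) → AUA (Ile) — missense.
Codon 2: UUA (Leu) → UGA (Stop) — nonsense.
Codon 3: ACG (Thr) → CCG (Pro) — missense.
Codon 4: AUU (Ile) → AUC (Ile) — synonymous.
Codon 5: AUU (Ile) → CUU (Leu) — missense.
Codon 8: AUU (Ile) → UUU (Phe) — missense.
Codon 9: GAC (Asp) → GAU (Asp) — synonymous.
Synonymous: 2 of 7.

2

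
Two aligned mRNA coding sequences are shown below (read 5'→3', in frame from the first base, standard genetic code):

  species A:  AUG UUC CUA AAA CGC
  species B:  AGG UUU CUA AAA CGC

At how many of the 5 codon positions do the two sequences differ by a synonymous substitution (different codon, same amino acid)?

Codon 1: AUG Met / AGG Arg — nonsynonymous.
Codon 2: UUC Phe / UUU Phe — synonymous.
Codon 3: CUA Leu / CUA Leu — identical.
Codon 4: AAA Lys / AAA Lys — identical.
Codon 5: CGC Arg / CGC Arg — identical.
Synonymous differences: 1.

1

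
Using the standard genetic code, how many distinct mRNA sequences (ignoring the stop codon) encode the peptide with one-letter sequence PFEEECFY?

Pro: 4 codons.
Phe: 2 codons.
Glu: 2 codons.
Glu: 2 codons.
Glu: 2 codons.
Cys: 2 codons.
Phe: 2 codons.
Tyr: 2 codons.
4 × 2 × 2 × 2 × 2 × 2 × 2 × 2 = 512.

512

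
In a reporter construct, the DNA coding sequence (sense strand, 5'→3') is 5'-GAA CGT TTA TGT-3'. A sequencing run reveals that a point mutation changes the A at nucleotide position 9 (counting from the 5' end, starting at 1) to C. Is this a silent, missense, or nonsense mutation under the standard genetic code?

missense

Position 9 falls in codon 3: TTA → Leu.
After the substitution the codon is TTC → Phe.
Leu ≠ Phe, so this is a missense mutation.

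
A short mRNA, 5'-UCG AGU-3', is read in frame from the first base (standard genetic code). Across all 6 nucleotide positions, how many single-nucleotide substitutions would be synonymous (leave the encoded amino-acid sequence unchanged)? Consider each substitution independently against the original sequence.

4

Codon 1 (UCG, Ser): 3 synonymous substitutions.
Codon 2 (AGU, Ser): 1 synonymous substitution.
Total: 3 + 1 = 4.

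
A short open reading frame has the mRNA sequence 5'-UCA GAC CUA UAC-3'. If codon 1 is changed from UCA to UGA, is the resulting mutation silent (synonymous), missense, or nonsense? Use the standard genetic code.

nonsense

Position 2 falls in codon 1: UCA → Ser.
After the substitution the codon is UGA → Stop.
The new codon is a stop codon, so this is a nonsense mutation.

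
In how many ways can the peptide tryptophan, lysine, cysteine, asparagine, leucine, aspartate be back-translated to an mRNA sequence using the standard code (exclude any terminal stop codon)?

Trp: 1 codon.
Lys: 2 codons.
Cys: 2 codons.
Asn: 2 codons.
Leu: 6 codons.
Asp: 2 codons.
1 × 2 × 2 × 2 × 6 × 2 = 96.

96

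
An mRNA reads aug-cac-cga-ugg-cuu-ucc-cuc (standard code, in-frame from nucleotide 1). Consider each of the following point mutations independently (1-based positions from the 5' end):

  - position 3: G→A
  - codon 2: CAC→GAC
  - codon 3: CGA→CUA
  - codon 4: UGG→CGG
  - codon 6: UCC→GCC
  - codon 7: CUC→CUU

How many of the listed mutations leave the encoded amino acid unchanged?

Codon 1: AUG (Met) → AUA (Ile) — missense.
Codon 2: CAC (His) → GAC (Asp) — missense.
Codon 3: CGA (Arg) → CUA (Leu) — missense.
Codon 4: UGG (Trp) → CGG (Arg) — missense.
Codon 6: UCC (Ser) → GCC (Ala) — missense.
Codon 7: CUC (Leu) → CUU (Leu) — synonymous.
Synonymous: 1 of 6.

1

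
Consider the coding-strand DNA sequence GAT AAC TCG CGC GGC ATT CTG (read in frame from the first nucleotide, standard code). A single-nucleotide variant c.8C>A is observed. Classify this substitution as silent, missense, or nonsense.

nonsense

Position 8 falls in codon 3: TCG → Ser.
After the substitution the codon is TAG → Stop.
The new codon is a stop codon, so this is a nonsense mutation.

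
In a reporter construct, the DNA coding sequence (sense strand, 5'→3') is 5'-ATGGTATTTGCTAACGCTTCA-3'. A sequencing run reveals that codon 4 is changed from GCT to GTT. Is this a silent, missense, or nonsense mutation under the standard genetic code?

Position 11 falls in codon 4: GCT → Ala.
After the substitution the codon is GTT → Val.
Ala ≠ Val, so this is a missense mutation.

missense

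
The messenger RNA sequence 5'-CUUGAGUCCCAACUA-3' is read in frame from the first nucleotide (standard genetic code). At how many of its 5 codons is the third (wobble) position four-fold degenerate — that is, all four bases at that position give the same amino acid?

Codon 1 CUU (Leu): third position 4-fold.
Codon 2 GAG (Glu): third position 2-fold.
Codon 3 UCC (Ser): third position 4-fold.
Codon 4 CAA (Gln): third position 2-fold.
Codon 5 CUA (Leu): third position 4-fold.
Four-fold degenerate third positions: 3.

3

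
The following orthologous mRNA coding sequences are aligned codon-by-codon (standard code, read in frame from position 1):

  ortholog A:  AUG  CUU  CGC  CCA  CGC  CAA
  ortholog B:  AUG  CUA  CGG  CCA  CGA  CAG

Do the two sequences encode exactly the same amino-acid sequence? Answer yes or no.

Codon 1: AUG Met / AUG Met — identical.
Codon 2: CUU Leu / CUA Leu — synonymous.
Codon 3: CGC Arg / CGG Arg — synonymous.
Codon 4: CCA Pro / CCA Pro — identical.
Codon 5: CGC Arg / CGA Arg — synonymous.
Codon 6: CAA Gln / CAG Gln — synonymous.
Nonsynonymous differences: 0 → same protein.

yes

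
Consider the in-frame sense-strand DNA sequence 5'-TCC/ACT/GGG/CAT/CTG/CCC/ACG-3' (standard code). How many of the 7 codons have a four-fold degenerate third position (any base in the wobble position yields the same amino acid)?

Codon 1 TCC (Ser): third position 4-fold.
Codon 2 ACT (Thr): third position 4-fold.
Codon 3 GGG (Gly): third position 4-fold.
Codon 4 CAT (His): third position 2-fold.
Codon 5 CTG (Leu): third position 4-fold.
Codon 6 CCC (Pro): third position 4-fold.
Codon 7 ACG (Thr): third position 4-fold.
Four-fold degenerate third positions: 6.

6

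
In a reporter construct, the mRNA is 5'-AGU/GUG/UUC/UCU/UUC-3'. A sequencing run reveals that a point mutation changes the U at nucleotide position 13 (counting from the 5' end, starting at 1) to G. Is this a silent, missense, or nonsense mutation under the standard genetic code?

Position 13 falls in codon 5: UUC → Phe.
After the substitution the codon is GUC → Val.
Phe ≠ Val, so this is a missense mutation.

missense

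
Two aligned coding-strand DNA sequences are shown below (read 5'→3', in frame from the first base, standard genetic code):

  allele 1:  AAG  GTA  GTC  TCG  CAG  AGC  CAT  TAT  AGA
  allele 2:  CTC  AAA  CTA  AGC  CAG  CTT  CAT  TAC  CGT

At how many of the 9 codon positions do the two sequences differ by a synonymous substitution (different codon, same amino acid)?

Codon 1: AAG Lys / CTC Leu — nonsynonymous.
Codon 2: GTA Val / AAA Lys — nonsynonymous.
Codon 3: GTC Val / CTA Leu — nonsynonymous.
Codon 4: TCG Ser / AGC Ser — synonymous.
Codon 5: CAG Gln / CAG Gln — identical.
Codon 6: AGC Ser / CTT Leu — nonsynonymous.
Codon 7: CAT His / CAT His — identical.
Codon 8: TAT Tyr / TAC Tyr — synonymous.
Codon 9: AGA Arg / CGT Arg — synonymous.
Synonymous differences: 3.

3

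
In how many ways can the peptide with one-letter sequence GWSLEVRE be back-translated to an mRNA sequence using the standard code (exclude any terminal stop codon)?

13824

Gly: 4 codons.
Trp: 1 codon.
Ser: 6 codons.
Leu: 6 codons.
Glu: 2 codons.
Val: 4 codons.
Arg: 6 codons.
Glu: 2 codons.
4 × 1 × 6 × 6 × 2 × 4 × 6 × 2 = 13824.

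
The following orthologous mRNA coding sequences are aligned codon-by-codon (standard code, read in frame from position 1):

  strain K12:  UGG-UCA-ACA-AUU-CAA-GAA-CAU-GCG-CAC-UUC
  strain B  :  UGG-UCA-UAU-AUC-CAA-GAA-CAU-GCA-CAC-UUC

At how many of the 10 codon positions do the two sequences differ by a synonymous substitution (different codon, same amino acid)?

Codon 1: UGG Trp / UGG Trp — identical.
Codon 2: UCA Ser / UCA Ser — identical.
Codon 3: ACA Thr / UAU Tyr — nonsynonymous.
Codon 4: AUU Ile / AUC Ile — synonymous.
Codon 5: CAA Gln / CAA Gln — identical.
Codon 6: GAA Glu / GAA Glu — identical.
Codon 7: CAU His / CAU His — identical.
Codon 8: GCG Ala / GCA Ala — synonymous.
Codon 9: CAC His / CAC His — identical.
Codon 10: UUC Phe / UUC Phe — identical.
Synonymous differences: 2.

2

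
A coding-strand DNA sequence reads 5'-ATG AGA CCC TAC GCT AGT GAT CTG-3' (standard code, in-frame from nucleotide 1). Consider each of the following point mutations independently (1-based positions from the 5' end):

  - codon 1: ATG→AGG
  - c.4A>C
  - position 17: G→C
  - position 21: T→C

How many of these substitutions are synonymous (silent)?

Codon 1: ATG (Met) → AGG (Arg) — missense.
Codon 2: AGA (Arg) → CGA (Arg) — synonymous.
Codon 6: AGT (Ser) → ACT (Thr) — missense.
Codon 7: GAT (Asp) → GAC (Asp) — synonymous.
Synonymous: 2 of 4.

2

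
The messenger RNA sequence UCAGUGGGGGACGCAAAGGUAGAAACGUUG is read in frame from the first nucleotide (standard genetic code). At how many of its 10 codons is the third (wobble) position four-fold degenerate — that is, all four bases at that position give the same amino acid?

Codon 1 UCA (Ser): third position 4-fold.
Codon 2 GUG (Val): third position 4-fold.
Codon 3 GGG (Gly): third position 4-fold.
Codon 4 GAC (Asp): third position 2-fold.
Codon 5 GCA (Ala): third position 4-fold.
Codon 6 AAG (Lys): third position 2-fold.
Codon 7 GUA (Val): third position 4-fold.
Codon 8 GAA (Glu): third position 2-fold.
Codon 9 ACG (Thr): third position 4-fold.
Codon 10 UUG (Leu): third position 2-fold.
Four-fold degenerate third positions: 6.

6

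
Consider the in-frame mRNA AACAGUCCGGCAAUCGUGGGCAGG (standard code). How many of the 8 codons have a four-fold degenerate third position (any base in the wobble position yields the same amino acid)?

Codon 1 AAC (Asn): third position 2-fold.
Codon 2 AGU (Ser): third position 2-fold.
Codon 3 CCG (Pro): third position 4-fold.
Codon 4 GCA (Ala): third position 4-fold.
Codon 5 AUC (Ile): third position 3-fold.
Codon 6 GUG (Val): third position 4-fold.
Codon 7 GGC (Gly): third position 4-fold.
Codon 8 AGG (Arg): third position 2-fold.
Four-fold degenerate third positions: 4.

4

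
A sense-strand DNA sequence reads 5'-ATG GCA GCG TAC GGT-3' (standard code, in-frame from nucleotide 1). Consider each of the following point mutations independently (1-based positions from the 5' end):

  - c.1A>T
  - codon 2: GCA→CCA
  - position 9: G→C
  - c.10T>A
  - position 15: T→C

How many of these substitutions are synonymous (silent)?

Codon 1: ATG (Met) → TTG (Leu) — missense.
Codon 2: GCA (Ala) → CCA (Pro) — missense.
Codon 3: GCG (Ala) → GCC (Ala) — synonymous.
Codon 4: TAC (Tyr) → AAC (Asn) — missense.
Codon 5: GGT (Gly) → GGC (Gly) — synonymous.
Synonymous: 2 of 5.

2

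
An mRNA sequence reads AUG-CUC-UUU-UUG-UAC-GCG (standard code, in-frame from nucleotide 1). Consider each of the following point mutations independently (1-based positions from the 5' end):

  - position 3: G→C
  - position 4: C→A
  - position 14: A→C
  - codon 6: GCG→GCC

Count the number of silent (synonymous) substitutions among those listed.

Codon 1: AUG (Met) → AUC (Ile) — missense.
Codon 2: CUC (Leu) → AUC (Ile) — missense.
Codon 5: UAC (Tyr) → UCC (Ser) — missense.
Codon 6: GCG (Ala) → GCC (Ala) — synonymous.
Synonymous: 1 of 4.

1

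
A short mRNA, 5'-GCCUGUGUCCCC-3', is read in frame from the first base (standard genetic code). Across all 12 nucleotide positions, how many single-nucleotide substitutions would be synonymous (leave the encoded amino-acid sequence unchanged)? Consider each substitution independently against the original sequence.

Codon 1 (GCC, Ala): 3 synonymous substitutions.
Codon 2 (UGU, Cys): 1 synonymous substitution.
Codon 3 (GUC, Val): 3 synonymous substitutions.
Codon 4 (CCC, Pro): 3 synonymous substitutions.
Total: 3 + 1 + 3 + 3 = 10.

10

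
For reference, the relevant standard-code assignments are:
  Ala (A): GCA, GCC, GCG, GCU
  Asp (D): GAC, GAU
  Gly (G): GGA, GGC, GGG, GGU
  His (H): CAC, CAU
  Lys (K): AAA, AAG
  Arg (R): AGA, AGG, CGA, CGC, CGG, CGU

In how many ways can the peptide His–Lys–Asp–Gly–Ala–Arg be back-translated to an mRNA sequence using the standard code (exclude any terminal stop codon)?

768

His: 2 codons.
Lys: 2 codons.
Asp: 2 codons.
Gly: 4 codons.
Ala: 4 codons.
Arg: 6 codons.
2 × 2 × 2 × 4 × 4 × 6 = 768.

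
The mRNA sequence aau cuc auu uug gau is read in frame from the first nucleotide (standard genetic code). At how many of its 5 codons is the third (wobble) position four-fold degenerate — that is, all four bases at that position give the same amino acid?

1

Codon 1 AAU (Asn): third position 2-fold.
Codon 2 CUC (Leu): third position 4-fold.
Codon 3 AUU (Ile): third position 3-fold.
Codon 4 UUG (Leu): third position 2-fold.
Codon 5 GAU (Asp): third position 2-fold.
Four-fold degenerate third positions: 1.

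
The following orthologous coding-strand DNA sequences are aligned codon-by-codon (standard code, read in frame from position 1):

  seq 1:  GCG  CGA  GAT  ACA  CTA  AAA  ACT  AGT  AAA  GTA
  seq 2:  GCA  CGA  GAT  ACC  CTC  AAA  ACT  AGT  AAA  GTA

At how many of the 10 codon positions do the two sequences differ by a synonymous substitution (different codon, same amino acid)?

3

Codon 1: GCG Ala / GCA Ala — synonymous.
Codon 2: CGA Arg / CGA Arg — identical.
Codon 3: GAT Asp / GAT Asp — identical.
Codon 4: ACA Thr / ACC Thr — synonymous.
Codon 5: CTA Leu / CTC Leu — synonymous.
Codon 6: AAA Lys / AAA Lys — identical.
Codon 7: ACT Thr / ACT Thr — identical.
Codon 8: AGT Ser / AGT Ser — identical.
Codon 9: AAA Lys / AAA Lys — identical.
Codon 10: GTA Val / GTA Val — identical.
Synonymous differences: 3.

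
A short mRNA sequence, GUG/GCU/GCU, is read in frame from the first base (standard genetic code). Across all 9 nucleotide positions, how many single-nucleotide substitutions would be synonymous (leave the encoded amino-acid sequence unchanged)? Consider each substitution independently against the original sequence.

Codon 1 (GUG, Val): 3 synonymous substitutions.
Codon 2 (GCU, Ala): 3 synonymous substitutions.
Codon 3 (GCU, Ala): 3 synonymous substitutions.
Total: 3 + 3 + 3 = 9.

9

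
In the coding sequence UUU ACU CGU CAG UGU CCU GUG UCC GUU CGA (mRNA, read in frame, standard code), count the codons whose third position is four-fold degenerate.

7

Codon 1 UUU (Phe): third position 2-fold.
Codon 2 ACU (Thr): third position 4-fold.
Codon 3 CGU (Arg): third position 4-fold.
Codon 4 CAG (Gln): third position 2-fold.
Codon 5 UGU (Cys): third position 2-fold.
Codon 6 CCU (Pro): third position 4-fold.
Codon 7 GUG (Val): third position 4-fold.
Codon 8 UCC (Ser): third position 4-fold.
Codon 9 GUU (Val): third position 4-fold.
Codon 10 CGA (Arg): third position 4-fold.
Four-fold degenerate third positions: 7.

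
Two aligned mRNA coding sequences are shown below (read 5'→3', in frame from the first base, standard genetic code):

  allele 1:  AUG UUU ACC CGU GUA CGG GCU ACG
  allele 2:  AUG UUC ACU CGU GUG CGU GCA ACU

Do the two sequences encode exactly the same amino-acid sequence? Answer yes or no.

Codon 1: AUG Met / AUG Met — identical.
Codon 2: UUU Phe / UUC Phe — synonymous.
Codon 3: ACC Thr / ACU Thr — synonymous.
Codon 4: CGU Arg / CGU Arg — identical.
Codon 5: GUA Val / GUG Val — synonymous.
Codon 6: CGG Arg / CGU Arg — synonymous.
Codon 7: GCU Ala / GCA Ala — synonymous.
Codon 8: ACG Thr / ACU Thr — synonymous.
Nonsynonymous differences: 0 → same protein.

yes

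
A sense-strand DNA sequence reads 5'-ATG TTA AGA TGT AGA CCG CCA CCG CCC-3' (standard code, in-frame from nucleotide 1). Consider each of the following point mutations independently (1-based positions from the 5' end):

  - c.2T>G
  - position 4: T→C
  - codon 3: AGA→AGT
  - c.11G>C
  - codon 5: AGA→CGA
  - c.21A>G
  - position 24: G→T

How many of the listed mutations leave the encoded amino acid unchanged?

Codon 1: ATG (Met) → AGG (Arg) — missense.
Codon 2: TTA (Leu) → CTA (Leu) — synonymous.
Codon 3: AGA (Arg) → AGT (Ser) — missense.
Codon 4: TGT (Cys) → TCT (Ser) — missense.
Codon 5: AGA (Arg) → CGA (Arg) — synonymous.
Codon 7: CCA (Pro) → CCG (Pro) — synonymous.
Codon 8: CCG (Pro) → CCT (Pro) — synonymous.
Synonymous: 4 of 7.

4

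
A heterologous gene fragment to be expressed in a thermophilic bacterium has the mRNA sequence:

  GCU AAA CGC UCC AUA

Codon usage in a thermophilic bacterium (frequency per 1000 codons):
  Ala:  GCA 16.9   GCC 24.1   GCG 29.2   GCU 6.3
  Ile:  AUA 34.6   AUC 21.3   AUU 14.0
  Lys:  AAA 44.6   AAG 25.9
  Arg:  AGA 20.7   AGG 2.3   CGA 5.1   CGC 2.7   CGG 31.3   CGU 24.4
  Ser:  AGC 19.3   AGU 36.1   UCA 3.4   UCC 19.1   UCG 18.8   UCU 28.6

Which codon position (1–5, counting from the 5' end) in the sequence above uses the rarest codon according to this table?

3

Codon 1 GCU (Ala): 6.3 per 1000.
Codon 2 AAA (Lys): 44.6 per 1000.
Codon 3 CGC (Arg): 2.7 per 1000.
Codon 4 UCC (Ser): 19.1 per 1000.
Codon 5 AUA (Ile): 34.6 per 1000.
Lowest frequency is 2.7 at codon 3.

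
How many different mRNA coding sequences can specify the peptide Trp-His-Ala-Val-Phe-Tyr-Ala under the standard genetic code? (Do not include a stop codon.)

Trp: 1 codon.
His: 2 codons.
Ala: 4 codons.
Val: 4 codons.
Phe: 2 codons.
Tyr: 2 codons.
Ala: 4 codons.
1 × 2 × 4 × 4 × 2 × 2 × 4 = 512.

512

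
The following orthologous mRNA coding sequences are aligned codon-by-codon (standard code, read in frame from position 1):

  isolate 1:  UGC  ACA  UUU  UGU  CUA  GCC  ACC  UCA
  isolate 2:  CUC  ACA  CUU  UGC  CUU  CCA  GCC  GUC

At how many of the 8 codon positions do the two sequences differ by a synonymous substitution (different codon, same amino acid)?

Codon 1: UGC Cys / CUC Leu — nonsynonymous.
Codon 2: ACA Thr / ACA Thr — identical.
Codon 3: UUU Phe / CUU Leu — nonsynonymous.
Codon 4: UGU Cys / UGC Cys — synonymous.
Codon 5: CUA Leu / CUU Leu — synonymous.
Codon 6: GCC Ala / CCA Pro — nonsynonymous.
Codon 7: ACC Thr / GCC Ala — nonsynonymous.
Codon 8: UCA Ser / GUC Val — nonsynonymous.
Synonymous differences: 2.

2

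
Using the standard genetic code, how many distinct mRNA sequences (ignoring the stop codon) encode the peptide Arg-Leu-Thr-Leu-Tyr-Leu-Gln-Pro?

Arg: 6 codons.
Leu: 6 codons.
Thr: 4 codons.
Leu: 6 codons.
Tyr: 2 codons.
Leu: 6 codons.
Gln: 2 codons.
Pro: 4 codons.
6 × 6 × 4 × 6 × 2 × 6 × 2 × 4 = 82944.

82944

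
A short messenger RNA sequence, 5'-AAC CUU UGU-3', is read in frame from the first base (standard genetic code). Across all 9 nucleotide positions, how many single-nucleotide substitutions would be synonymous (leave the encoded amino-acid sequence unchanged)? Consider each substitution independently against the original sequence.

Codon 1 (AAC, Asn): 1 synonymous substitution.
Codon 2 (CUU, Leu): 3 synonymous substitutions.
Codon 3 (UGU, Cys): 1 synonymous substitution.
Total: 1 + 3 + 1 = 5.

5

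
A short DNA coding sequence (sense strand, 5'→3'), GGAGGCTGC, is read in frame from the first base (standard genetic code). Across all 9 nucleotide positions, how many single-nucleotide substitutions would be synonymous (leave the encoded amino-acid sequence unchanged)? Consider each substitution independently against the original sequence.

Codon 1 (GGA, Gly): 3 synonymous substitutions.
Codon 2 (GGC, Gly): 3 synonymous substitutions.
Codon 3 (TGC, Cys): 1 synonymous substitution.
Total: 3 + 3 + 1 = 7.

7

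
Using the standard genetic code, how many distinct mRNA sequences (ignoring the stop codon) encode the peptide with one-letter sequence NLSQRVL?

Asn: 2 codons.
Leu: 6 codons.
Ser: 6 codons.
Gln: 2 codons.
Arg: 6 codons.
Val: 4 codons.
Leu: 6 codons.
2 × 6 × 6 × 2 × 6 × 4 × 6 = 20736.

20736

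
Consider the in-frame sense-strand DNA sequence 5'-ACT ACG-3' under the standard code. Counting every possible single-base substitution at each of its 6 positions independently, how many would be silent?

6

Codon 1 (ACT, Thr): 3 synonymous substitutions.
Codon 2 (ACG, Thr): 3 synonymous substitutions.
Total: 3 + 3 = 6.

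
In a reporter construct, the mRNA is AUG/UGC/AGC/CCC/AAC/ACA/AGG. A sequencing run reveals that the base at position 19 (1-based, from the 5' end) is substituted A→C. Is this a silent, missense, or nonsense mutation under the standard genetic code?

Position 19 falls in codon 7: AGG → Arg.
After the substitution the codon is CGG → Arg.
Both encode Arg, so the change is synonymous.

silent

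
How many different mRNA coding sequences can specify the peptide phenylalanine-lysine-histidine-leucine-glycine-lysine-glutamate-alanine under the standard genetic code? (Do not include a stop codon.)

Phe: 2 codons.
Lys: 2 codons.
His: 2 codons.
Leu: 6 codons.
Gly: 4 codons.
Lys: 2 codons.
Glu: 2 codons.
Ala: 4 codons.
2 × 2 × 2 × 6 × 4 × 2 × 2 × 4 = 3072.

3072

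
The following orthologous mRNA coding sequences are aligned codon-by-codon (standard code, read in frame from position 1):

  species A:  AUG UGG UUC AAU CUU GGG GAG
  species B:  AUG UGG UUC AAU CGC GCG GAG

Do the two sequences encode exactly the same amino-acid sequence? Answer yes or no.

Codon 1: AUG Met / AUG Met — identical.
Codon 2: UGG Trp / UGG Trp — identical.
Codon 3: UUC Phe / UUC Phe — identical.
Codon 4: AAU Asn / AAU Asn — identical.
Codon 5: CUU Leu / CGC Arg — nonsynonymous.
Codon 6: GGG Gly / GCG Ala — nonsynonymous.
Codon 7: GAG Glu / GAG Glu — identical.
Nonsynonymous differences: 2 → different protein.

no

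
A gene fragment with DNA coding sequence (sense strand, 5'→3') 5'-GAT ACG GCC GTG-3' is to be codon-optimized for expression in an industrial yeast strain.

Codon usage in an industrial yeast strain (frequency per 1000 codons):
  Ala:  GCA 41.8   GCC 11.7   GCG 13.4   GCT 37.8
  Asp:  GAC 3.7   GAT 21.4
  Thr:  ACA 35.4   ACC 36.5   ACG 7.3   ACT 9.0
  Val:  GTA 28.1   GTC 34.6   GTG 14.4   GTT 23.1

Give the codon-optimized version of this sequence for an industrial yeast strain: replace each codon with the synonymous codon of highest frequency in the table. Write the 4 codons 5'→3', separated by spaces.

Codon 1 (Asp): best is GAT at 21.4.
Codon 2 (Thr): best is ACC at 36.5.
Codon 3 (Ala): best is GCA at 41.8.
Codon 4 (Val): best is GTC at 34.6.

GAT ACC GCA GTC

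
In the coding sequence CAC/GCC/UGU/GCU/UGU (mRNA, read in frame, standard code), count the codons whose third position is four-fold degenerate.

2

Codon 1 CAC (His): third position 2-fold.
Codon 2 GCC (Ala): third position 4-fold.
Codon 3 UGU (Cys): third position 2-fold.
Codon 4 GCU (Ala): third position 4-fold.
Codon 5 UGU (Cys): third position 2-fold.
Four-fold degenerate third positions: 2.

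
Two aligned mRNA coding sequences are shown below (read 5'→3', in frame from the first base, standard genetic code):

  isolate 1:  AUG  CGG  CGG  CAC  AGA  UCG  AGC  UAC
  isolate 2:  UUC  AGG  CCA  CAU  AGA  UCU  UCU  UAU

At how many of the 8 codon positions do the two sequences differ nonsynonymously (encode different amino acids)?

2

Codon 1: AUG Met / UUC Phe — nonsynonymous.
Codon 2: CGG Arg / AGG Arg — synonymous.
Codon 3: CGG Arg / CCA Pro — nonsynonymous.
Codon 4: CAC His / CAU His — synonymous.
Codon 5: AGA Arg / AGA Arg — identical.
Codon 6: UCG Ser / UCU Ser — synonymous.
Codon 7: AGC Ser / UCU Ser — synonymous.
Codon 8: UAC Tyr / UAU Tyr — synonymous.
Nonsynonymous differences: 2.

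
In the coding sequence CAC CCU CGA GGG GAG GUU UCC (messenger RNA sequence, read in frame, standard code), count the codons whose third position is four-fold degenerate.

5

Codon 1 CAC (His): third position 2-fold.
Codon 2 CCU (Pro): third position 4-fold.
Codon 3 CGA (Arg): third position 4-fold.
Codon 4 GGG (Gly): third position 4-fold.
Codon 5 GAG (Glu): third position 2-fold.
Codon 6 GUU (Val): third position 4-fold.
Codon 7 UCC (Ser): third position 4-fold.
Four-fold degenerate third positions: 5.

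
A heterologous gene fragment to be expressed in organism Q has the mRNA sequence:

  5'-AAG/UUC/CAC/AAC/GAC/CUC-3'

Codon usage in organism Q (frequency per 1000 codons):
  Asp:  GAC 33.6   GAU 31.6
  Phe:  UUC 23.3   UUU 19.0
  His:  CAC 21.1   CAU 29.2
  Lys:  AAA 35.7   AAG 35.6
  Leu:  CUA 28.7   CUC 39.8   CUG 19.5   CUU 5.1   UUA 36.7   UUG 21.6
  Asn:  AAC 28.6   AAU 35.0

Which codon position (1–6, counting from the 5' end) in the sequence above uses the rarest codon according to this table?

Codon 1 AAG (Lys): 35.6 per 1000.
Codon 2 UUC (Phe): 23.3 per 1000.
Codon 3 CAC (His): 21.1 per 1000.
Codon 4 AAC (Asn): 28.6 per 1000.
Codon 5 GAC (Asp): 33.6 per 1000.
Codon 6 CUC (Leu): 39.8 per 1000.
Lowest frequency is 21.1 at codon 3.

3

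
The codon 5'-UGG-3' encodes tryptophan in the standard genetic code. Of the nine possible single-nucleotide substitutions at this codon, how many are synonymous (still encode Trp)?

0

Position 1: none → 0 synonymous.
Position 2: none → 0 synonymous.
Position 3: none → 0 synonymous.
Total: 0 + 0 + 0 = 0.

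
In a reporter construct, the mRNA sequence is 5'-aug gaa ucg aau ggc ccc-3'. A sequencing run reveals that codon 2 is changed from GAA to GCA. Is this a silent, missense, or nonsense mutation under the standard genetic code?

Position 5 falls in codon 2: GAA → Glu.
After the substitution the codon is GCA → Ala.
Glu ≠ Ala, so this is a missense mutation.

missense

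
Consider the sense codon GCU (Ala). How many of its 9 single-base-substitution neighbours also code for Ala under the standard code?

3

Position 1: none → 0 synonymous.
Position 2: none → 0 synonymous.
Position 3: GCC, GCA, GCG → 3 synonymous.
Total: 0 + 0 + 3 = 3.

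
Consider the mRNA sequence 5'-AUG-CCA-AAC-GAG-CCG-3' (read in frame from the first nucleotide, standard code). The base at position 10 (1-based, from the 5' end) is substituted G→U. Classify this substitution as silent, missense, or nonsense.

nonsense

Position 10 falls in codon 4: GAG → Glu.
After the substitution the codon is UAG → Stop.
The new codon is a stop codon, so this is a nonsense mutation.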